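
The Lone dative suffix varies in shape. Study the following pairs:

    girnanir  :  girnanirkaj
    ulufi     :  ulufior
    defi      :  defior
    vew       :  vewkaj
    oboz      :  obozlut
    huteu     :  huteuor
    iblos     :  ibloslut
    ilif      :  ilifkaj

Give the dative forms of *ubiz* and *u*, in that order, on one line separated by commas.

ubizlut, uor

The suffix is conditioned by the final sound: -lut when the stem ends in a sibilant (*oboz*, *iblos*); -kaj when the stem ends in a non-sibilant consonant (*girnanir*, *vew*, *ilif*); -or when the stem ends in a vowel (*ulufi*, *defi*, *huteu*).
*ubiz*: final sound = /z/, a sibilant → -lut → *ubizlut*.
Since the final sound of *u* is /u/ (a vowel), it takes -or, giving *uor*.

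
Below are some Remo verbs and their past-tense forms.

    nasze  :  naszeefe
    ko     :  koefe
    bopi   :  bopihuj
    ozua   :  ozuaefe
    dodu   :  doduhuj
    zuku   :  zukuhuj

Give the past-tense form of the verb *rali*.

The pattern is height harmony: -huj when the last vowel of the stem is a high vowel (*bopi*, *dodu*, *zuku*); -efe when the last vowel of the stem is a non-high vowel (*nasze*, *ko*, *ozua*).
*rali*: last vowel = /i/, a high vowel → -huj → *ralihuj*.

ralihuj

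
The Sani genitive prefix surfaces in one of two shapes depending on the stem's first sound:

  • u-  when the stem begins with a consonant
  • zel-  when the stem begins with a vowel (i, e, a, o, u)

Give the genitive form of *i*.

Since the first sound of *i* is /i/ (a vowel), it takes zel-, giving *zeli*.

zeli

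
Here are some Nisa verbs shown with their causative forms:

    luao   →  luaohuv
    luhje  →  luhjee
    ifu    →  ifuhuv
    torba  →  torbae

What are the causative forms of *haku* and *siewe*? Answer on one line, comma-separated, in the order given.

hakuhuv, siewee

The suffix is conditioned by the last vowel: -huv when the last vowel of the stem is a rounded vowel (*luao*, *ifu*); -e when the last vowel of the stem is an unrounded vowel (*luhje*, *torba*).
The last vowel of *haku* is /u/, which is a rounded vowel, so the suffix is -huv, giving *hakuhuv*.
The last vowel of *siewe* is /e/, which is an unrounded vowel, so the suffix is -e, giving *siewee*.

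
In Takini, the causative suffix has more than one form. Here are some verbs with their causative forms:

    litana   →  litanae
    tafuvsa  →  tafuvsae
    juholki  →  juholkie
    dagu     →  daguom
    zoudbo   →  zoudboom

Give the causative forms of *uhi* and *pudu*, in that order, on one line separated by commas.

The alternation tracks the last vowel of the stem — -om when the last vowel of the stem is a rounded vowel (*dagu*, *zoudbo*); -e when the last vowel of the stem is an unrounded vowel (*litana*, *tafuvsa*, *juholki*).
*uhi* — last vowel /i/ (an unrounded vowel) → -e → *uhie*.
Since the last vowel of *pudu* is /u/ (a rounded vowel), it takes -om, giving *puduom*.

uhie, puduom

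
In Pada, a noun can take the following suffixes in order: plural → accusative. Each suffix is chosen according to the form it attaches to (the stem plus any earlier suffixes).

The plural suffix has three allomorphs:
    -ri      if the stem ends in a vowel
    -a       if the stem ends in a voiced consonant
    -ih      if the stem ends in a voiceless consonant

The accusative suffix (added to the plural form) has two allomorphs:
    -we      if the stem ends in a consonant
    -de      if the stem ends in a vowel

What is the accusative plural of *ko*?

*ko*: final sound = /o/, a vowel → -ri → *kori*.
The plural form *kori* — final sound /i/ (a vowel) → -de → *koride*.

koride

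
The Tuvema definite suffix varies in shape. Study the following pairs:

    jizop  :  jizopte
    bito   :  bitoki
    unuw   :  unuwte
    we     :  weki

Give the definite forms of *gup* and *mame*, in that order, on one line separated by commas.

gupte, mameki

Looking at the final sound of each stem: -te when the stem ends in a consonant (*jizop*, *unuw*); -ki when the stem ends in a vowel (*bito*, *we*).
*gup* — final sound /p/ (a consonant) → -te → *gupte*.
*mame* — final sound /e/ (a vowel) → -ki → *mameki*.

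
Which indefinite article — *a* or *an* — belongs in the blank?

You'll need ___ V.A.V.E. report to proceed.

The indefinite article is chosen by the initial *sound* of the following word, not its spelling.
The initialism *V.A.V.E.* is read letter by letter; the first letter, V, is pronounced /viː/, which begins with a consonant sound.
So the article is *a*: You'll need a V.A.V.E. report to proceed.

a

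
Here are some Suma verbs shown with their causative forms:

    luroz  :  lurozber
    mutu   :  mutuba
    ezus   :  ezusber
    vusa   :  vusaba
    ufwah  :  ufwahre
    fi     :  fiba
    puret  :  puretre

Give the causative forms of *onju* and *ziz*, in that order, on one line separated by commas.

The alternation tracks the final sound of the stem — -ber when the stem ends in a sibilant (*luroz*, *ezus*); -re when the stem ends in a non-sibilant consonant (*ufwah*, *puret*); -ba when the stem ends in a vowel (*mutu*, *vusa*, *fi*).
*onju* — final sound /u/ (a vowel) → -ba → *onjuba*.
The final sound of *ziz* is /z/, which is a sibilant, so the suffix is -ber, giving *zizber*.

onjuba, zizber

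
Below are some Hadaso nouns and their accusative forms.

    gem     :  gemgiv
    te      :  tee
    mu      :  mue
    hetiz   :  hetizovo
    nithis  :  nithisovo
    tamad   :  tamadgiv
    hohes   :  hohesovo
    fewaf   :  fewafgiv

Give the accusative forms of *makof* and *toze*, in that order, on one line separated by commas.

The alternation tracks the final sound of the stem — -ovo when the stem ends in a sibilant (*hetiz*, *nithis*, *hohes*); -giv when the stem ends in a non-sibilant consonant (*gem*, *tamad*, *fewaf*); -e when the stem ends in a vowel (*te*, *mu*).
The final sound of *makof* is /f/, which is a non-sibilant consonant, so the suffix is -giv, giving *makofgiv*.
The final sound of *toze* is /e/, which is a vowel, so the suffix is -e, giving *tozee*.

makofgiv, tozee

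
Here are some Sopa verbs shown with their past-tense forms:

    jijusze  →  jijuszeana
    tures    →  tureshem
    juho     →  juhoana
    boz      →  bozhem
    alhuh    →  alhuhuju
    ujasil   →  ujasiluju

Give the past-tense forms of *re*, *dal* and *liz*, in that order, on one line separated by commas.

Looking at the final sound of each stem: -hem when the stem ends in a sibilant (*tures*, *boz*); -uju when the stem ends in a non-sibilant consonant (*alhuh*, *ujasil*); -ana when the stem ends in a vowel (*jijusze*, *juho*).
Since the final sound of *re* is /e/ (a vowel), it takes -ana, giving *reana*.
The final sound of *dal* is /l/, which is a non-sibilant consonant, so the suffix is -uju, giving *daluju*.
*liz* — final sound /z/ (a sibilant) → -hem → *lizhem*.

reana, daluju, lizhem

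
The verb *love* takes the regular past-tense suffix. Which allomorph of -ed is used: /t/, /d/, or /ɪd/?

The stem *love* ends in a voiced sound other than /d/.
The -ed suffix is realized as /ɪd/ after /t, d/; as /t/ after other voiceless consonants; and as /d/ after other voiced sounds.
So -ed on *love* is pronounced /d/.

/d/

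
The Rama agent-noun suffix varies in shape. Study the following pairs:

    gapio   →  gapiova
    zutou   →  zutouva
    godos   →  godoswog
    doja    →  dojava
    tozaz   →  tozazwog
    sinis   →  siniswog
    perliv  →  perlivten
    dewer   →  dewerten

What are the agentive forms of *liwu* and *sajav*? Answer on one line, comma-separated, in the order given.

liwuva, sajavten

The alternation tracks the final sound of the stem — -wog when the stem ends in a sibilant (*godos*, *tozaz*, *sinis*); -ten when the stem ends in a non-sibilant consonant (*perliv*, *dewer*); -va when the stem ends in a vowel (*gapio*, *zutou*, *doja*).
*liwu* — final sound /u/ (a vowel) → -va → *liwuva*.
*sajav*: final sound = /v/, a non-sibilant consonant → -ten → *sajavten*.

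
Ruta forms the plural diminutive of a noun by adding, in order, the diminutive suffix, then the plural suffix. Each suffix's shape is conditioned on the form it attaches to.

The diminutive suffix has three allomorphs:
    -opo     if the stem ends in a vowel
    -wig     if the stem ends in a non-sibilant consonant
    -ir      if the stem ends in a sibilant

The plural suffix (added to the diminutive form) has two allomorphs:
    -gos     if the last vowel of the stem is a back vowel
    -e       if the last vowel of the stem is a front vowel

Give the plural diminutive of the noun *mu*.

The final sound of *mu* is /u/, which is a vowel, so the diminutive suffix is -opo, giving *muopo*.
The diminutive form *muopo* — last vowel /o/ (a back vowel) → -gos → *muopogos*.

muopogos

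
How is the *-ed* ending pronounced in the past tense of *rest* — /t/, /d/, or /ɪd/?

/ɪd/

The stem *rest* ends in /t/ or /d/.
The -ed suffix is realized as /ɪd/ after /t, d/; as /t/ after other voiceless consonants; and as /d/ after other voiced sounds.
So -ed on *rest* is pronounced /ɪd/.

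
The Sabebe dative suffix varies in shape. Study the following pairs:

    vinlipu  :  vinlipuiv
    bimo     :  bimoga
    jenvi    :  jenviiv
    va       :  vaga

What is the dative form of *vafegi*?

vafegiiv

The suffix is conditioned by the last vowel: -iv when the last vowel of the stem is a high vowel (*vinlipu*, *jenvi*); -ga when the last vowel of the stem is a non-high vowel (*bimo*, *va*).
*vafegi* — last vowel /i/ (a high vowel) → -iv → *vafegiiv*.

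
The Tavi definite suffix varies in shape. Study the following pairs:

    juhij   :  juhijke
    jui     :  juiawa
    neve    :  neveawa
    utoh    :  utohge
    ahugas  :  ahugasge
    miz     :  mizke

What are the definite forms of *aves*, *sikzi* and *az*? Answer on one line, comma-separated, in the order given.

avesge, sikziawa, azke

The suffix is conditioned by the final sound: -ge when the stem ends in a voiceless consonant (*utoh*, *ahugas*); -ke when the stem ends in a voiced consonant (*juhij*, *miz*); -awa when the stem ends in a vowel (*jui*, *neve*).
The final sound of *aves* is /s/, which is a voiceless consonant, so the suffix is -ge, giving *avesge*.
*sikzi*: final sound = /i/, a vowel → -awa → *sikziawa*.
*az*: final sound = /z/, a voiced consonant → -ke → *azke*.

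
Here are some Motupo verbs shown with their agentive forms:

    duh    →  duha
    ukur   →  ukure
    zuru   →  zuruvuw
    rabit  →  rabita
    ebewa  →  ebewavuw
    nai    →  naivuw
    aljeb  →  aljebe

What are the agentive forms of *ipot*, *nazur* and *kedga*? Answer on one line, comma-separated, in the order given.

ipota, nazure, kedgavuw

The pattern is voicing of the final sound: -a when the stem ends in a voiceless consonant (*duh*, *rabit*); -e when the stem ends in a voiced consonant (*ukur*, *aljeb*); -vuw when the stem ends in a vowel (*zuru*, *ebewa*, *nai*).
*ipot* — final sound /t/ (a voiceless consonant) → -a → *ipota*.
The final sound of *nazur* is /r/, which is a voiced consonant, so the suffix is -e, giving *nazure*.
Since the final sound of *kedga* is /a/ (a vowel), it takes -vuw, giving *kedgavuw*.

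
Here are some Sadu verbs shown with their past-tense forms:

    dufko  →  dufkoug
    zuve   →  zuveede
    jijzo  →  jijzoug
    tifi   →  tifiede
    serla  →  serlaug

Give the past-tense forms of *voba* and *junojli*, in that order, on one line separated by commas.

The suffix is conditioned by the last vowel: -ede when the last vowel of the stem is a front vowel (*zuve*, *tifi*); -ug when the last vowel of the stem is a back vowel (*dufko*, *jijzo*, *serla*).
*voba* — last vowel /a/ (a back vowel) → -ug → *vobaug*.
*junojli* — last vowel /i/ (a front vowel) → -ede → *junojliede*.

vobaug, junojliede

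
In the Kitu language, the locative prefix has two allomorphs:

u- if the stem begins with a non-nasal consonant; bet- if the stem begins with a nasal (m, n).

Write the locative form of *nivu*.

betnivu

*nivu* — first consonant /n/ (a nasal) → bet- → *betnivu*.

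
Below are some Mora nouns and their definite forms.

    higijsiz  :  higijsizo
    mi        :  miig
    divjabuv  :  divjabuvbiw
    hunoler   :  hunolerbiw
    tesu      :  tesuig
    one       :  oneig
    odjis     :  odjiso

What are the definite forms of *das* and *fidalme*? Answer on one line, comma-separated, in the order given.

daso, fidalmeig

The pattern is sibilance of the final sound: -o when the stem ends in a sibilant (*higijsiz*, *odjis*); -biw when the stem ends in a non-sibilant consonant (*divjabuv*, *hunoler*); -ig when the stem ends in a vowel (*mi*, *tesu*, *one*).
*das*: final sound = /s/, a sibilant → -o → *daso*.
*fidalme*: final sound = /e/, a vowel → -ig → *fidalmeig*.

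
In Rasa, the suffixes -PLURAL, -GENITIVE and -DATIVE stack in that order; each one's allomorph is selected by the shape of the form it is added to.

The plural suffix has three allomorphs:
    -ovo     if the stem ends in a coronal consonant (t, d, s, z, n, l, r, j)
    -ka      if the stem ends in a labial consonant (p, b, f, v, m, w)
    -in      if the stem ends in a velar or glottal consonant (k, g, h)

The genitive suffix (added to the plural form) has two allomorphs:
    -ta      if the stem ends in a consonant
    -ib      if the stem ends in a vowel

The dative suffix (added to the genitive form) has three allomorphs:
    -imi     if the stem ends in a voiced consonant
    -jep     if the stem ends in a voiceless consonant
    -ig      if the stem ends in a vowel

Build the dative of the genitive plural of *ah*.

*ah*: final consonant = /h/, velar/glottal → -in → *ahin*.
Since the final sound of the plural form *ahin* is /n/ (a consonant), it takes -ta, giving *ahinta*.
The final sound of the genitive form *ahinta* is /a/, which is a vowel, so the dative suffix is -ig, giving *ahintaig*.

ahintaig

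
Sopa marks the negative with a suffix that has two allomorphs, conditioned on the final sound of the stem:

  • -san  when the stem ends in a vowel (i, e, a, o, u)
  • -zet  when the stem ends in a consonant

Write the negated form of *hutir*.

The final sound of *hutir* is /r/, which is a consonant, so the suffix is -zet, giving *hutirzet*.

hutirzet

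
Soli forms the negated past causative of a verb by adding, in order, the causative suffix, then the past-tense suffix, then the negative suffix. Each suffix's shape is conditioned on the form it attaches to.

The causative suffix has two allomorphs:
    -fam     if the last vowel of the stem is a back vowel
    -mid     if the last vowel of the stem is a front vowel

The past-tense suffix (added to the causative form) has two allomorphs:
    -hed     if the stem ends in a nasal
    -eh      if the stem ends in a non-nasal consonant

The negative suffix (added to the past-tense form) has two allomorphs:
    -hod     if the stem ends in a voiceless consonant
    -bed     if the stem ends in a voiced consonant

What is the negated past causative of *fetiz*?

fetizmidehhod

*fetiz* — last vowel /i/ (a front vowel) → -mid → *fetizmid*.
The causative form *fetizmid* — final consonant /d/ (non-nasal) → -eh → *fetizmideh*.
The past-tense form *fetizmideh*: final consonant = /h/, voiceless → -hod → *fetizmidehhod*.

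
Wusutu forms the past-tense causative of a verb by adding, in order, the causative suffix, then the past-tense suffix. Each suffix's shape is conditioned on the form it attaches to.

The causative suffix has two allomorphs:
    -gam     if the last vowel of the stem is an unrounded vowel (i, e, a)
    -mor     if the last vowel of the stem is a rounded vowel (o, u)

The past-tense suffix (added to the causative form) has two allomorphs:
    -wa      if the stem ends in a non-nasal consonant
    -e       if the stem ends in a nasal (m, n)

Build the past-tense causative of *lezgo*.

lezgomorwa

Since the last vowel of *lezgo* is /o/ (a rounded vowel), it takes -mor, giving *lezgomor*.
The final consonant of the causative form *lezgomor* is /r/, which is non-nasal, so the past-tense suffix is -wa, giving *lezgomorwa*.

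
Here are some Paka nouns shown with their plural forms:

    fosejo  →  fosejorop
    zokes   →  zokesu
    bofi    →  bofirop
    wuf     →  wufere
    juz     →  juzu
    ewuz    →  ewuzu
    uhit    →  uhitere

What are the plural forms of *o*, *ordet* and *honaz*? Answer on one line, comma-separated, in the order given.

Looking at the final sound of each stem: -u when the stem ends in a sibilant (*zokes*, *juz*, *ewuz*); -ere when the stem ends in a non-sibilant consonant (*wuf*, *uhit*); -rop when the stem ends in a vowel (*fosejo*, *bofi*).
*o*: final sound = /o/, a vowel → -rop → *orop*.
*ordet* — final sound /t/ (a non-sibilant consonant) → -ere → *ordetere*.
*honaz*: final sound = /z/, a sibilant → -u → *honazu*.

orop, ordetere, honazu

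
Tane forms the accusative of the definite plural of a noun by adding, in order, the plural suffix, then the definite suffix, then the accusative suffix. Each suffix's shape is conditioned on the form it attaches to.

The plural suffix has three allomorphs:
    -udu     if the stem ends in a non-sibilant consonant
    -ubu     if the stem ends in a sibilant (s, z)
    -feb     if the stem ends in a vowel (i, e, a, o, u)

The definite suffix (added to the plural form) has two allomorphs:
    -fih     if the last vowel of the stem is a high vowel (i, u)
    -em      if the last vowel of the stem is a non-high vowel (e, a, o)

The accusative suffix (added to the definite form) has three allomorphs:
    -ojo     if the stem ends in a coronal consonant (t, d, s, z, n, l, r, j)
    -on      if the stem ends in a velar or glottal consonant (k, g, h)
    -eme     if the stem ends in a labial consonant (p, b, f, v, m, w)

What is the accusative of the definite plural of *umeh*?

umehudufihon

Since the final sound of *umeh* is /h/ (a non-sibilant consonant), it takes -udu, giving *umehudu*.
The plural form *umehudu*: last vowel = /u/, a high vowel → -fih → *umehudufih*.
The final consonant of the definite form *umehudufih* is /h/, which is velar/glottal, so the accusative suffix is -on, giving *umehudufihon*.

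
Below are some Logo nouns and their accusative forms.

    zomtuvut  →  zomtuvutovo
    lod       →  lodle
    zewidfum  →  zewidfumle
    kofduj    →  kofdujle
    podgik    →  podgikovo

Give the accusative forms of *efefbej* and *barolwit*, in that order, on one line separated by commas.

The alternation tracks the final consonant of the stem — -ovo when the stem ends in a voiceless consonant (*zomtuvut*, *podgik*); -le when the stem ends in a voiced consonant (*lod*, *zewidfum*, *kofduj*).
Since the final consonant of *efefbej* is /j/ (voiced), it takes -le, giving *efefbejle*.
Since the final consonant of *barolwit* is /t/ (voiceless), it takes -ovo, giving *barolwitovo*.

efefbejle, barolwitovo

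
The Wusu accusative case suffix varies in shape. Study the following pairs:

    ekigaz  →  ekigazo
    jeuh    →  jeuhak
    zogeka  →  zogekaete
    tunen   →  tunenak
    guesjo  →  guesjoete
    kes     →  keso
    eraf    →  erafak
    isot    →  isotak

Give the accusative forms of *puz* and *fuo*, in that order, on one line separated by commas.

Looking at the final sound of each stem: -o when the stem ends in a sibilant (*ekigaz*, *kes*); -ak when the stem ends in a non-sibilant consonant (*jeuh*, *tunen*, *eraf*, *isot*); -ete when the stem ends in a vowel (*zogeka*, *guesjo*).
*puz*: final sound = /z/, a sibilant → -o → *puzo*.
Since the final sound of *fuo* is /o/ (a vowel), it takes -ete, giving *fuoete*.

puzo, fuoete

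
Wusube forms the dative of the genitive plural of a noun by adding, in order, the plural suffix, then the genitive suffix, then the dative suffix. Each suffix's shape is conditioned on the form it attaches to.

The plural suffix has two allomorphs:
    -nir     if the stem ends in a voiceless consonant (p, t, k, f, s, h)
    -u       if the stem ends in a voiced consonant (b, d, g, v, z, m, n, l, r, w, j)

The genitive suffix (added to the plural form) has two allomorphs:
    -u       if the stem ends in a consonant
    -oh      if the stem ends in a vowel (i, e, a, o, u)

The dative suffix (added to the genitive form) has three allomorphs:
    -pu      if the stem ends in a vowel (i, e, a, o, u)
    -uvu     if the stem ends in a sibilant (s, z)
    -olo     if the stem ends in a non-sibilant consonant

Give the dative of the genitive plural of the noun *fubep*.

*fubep*: final consonant = /p/, voiceless → -nir → *fubepnir*.
Since the final sound of the plural form *fubepnir* is /r/ (a consonant), it takes -u, giving *fubepniru*.
The genitive form *fubepniru*: final sound = /u/, a vowel → -pu → *fubepnirupu*.

fubepnirupu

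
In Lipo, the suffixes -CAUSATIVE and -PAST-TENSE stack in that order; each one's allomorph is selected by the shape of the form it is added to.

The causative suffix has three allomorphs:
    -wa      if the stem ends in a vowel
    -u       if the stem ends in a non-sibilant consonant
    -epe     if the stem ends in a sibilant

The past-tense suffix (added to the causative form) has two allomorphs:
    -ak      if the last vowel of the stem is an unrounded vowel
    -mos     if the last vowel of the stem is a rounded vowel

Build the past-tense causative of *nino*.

*nino* — final sound /o/ (a vowel) → -wa → *ninowa*.
The last vowel of the causative form *ninowa* is /a/, which is an unrounded vowel, so the past-tense suffix is -ak, giving *ninowaak*.

ninowaak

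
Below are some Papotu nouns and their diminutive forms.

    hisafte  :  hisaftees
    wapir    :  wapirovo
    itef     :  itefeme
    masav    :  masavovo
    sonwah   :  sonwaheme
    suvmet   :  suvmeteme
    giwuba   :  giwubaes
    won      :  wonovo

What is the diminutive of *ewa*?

Looking at the final sound of each stem: -eme when the stem ends in a voiceless consonant (*itef*, *sonwah*, *suvmet*); -ovo when the stem ends in a voiced consonant (*wapir*, *masav*, *won*); -es when the stem ends in a vowel (*hisafte*, *giwuba*).
The final sound of *ewa* is /a/, which is a vowel, so the suffix is -es, giving *ewaes*.

ewaes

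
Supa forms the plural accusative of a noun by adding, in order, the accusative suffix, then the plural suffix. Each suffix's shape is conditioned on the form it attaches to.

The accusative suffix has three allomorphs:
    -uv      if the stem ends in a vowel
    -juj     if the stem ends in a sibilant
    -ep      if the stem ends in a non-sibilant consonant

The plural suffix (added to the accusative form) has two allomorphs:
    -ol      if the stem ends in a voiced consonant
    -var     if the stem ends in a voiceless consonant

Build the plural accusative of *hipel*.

hipelepvar

*hipel*: final sound = /l/, a non-sibilant consonant → -ep → *hipelep*.
The accusative form *hipelep* — final consonant /p/ (voiceless) → -var → *hipelepvar*.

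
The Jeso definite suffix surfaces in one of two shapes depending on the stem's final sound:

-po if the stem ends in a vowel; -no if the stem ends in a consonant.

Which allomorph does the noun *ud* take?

Since the final sound of *ud* is /d/ (a consonant), it takes -no.

-no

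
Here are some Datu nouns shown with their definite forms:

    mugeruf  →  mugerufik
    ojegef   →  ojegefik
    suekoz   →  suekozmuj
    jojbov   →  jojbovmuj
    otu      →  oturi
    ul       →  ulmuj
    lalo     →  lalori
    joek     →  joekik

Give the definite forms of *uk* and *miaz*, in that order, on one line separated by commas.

The suffix is conditioned by the final sound: -ik when the stem ends in a voiceless consonant (*mugeruf*, *ojegef*, *joek*); -muj when the stem ends in a voiced consonant (*suekoz*, *jojbov*, *ul*); -ri when the stem ends in a vowel (*otu*, *lalo*).
*uk* — final sound /k/ (a voiceless consonant) → -ik → *ukik*.
The final sound of *miaz* is /z/, which is a voiced consonant, so the suffix is -muj, giving *miazmuj*.

ukik, miazmuj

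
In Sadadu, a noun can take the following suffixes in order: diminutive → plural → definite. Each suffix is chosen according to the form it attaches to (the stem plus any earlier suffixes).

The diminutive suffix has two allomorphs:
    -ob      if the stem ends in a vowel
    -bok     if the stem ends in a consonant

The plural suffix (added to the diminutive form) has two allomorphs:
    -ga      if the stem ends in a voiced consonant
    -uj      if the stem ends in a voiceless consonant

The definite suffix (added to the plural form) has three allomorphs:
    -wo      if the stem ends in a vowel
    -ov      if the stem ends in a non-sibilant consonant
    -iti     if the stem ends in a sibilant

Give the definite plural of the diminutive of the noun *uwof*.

*uwof*: final sound = /f/, a consonant → -bok → *uwofbok*.
The final consonant of the diminutive form *uwofbok* is /k/, which is voiceless, so the plural suffix is -uj, giving *uwofbokuj*.
Since the final sound of the plural form *uwofbokuj* is /j/ (a non-sibilant consonant), it takes -ov, giving *uwofbokujov*.

uwofbokujov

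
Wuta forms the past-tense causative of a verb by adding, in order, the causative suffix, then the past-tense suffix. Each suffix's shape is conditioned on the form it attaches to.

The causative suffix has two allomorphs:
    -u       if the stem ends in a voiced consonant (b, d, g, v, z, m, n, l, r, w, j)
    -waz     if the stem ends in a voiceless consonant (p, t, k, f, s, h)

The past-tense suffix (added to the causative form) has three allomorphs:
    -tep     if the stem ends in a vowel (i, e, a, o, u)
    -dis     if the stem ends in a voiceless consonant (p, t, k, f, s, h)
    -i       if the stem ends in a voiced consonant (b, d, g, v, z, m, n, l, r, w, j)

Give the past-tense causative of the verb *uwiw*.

uwiwutep

Since the final consonant of *uwiw* is /w/ (voiced), it takes -u, giving *uwiwu*.
The causative form *uwiwu* — final sound /u/ (a vowel) → -tep → *uwiwutep*.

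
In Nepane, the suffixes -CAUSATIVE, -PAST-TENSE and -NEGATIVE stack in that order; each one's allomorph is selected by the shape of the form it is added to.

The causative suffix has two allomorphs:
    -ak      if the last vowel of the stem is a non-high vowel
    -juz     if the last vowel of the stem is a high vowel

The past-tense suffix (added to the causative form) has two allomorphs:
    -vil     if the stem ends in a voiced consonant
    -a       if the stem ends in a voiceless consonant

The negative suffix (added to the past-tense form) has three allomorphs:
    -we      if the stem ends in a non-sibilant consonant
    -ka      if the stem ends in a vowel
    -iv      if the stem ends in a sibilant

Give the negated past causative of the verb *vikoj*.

*vikoj*: last vowel = /o/, a non-high vowel → -ak → *vikojak*.
The causative form *vikojak* — final consonant /k/ (voiceless) → -a → *vikojaka*.
The past-tense form *vikojaka*: final sound = /a/, a vowel → -ka → *vikojakaka*.

vikojakaka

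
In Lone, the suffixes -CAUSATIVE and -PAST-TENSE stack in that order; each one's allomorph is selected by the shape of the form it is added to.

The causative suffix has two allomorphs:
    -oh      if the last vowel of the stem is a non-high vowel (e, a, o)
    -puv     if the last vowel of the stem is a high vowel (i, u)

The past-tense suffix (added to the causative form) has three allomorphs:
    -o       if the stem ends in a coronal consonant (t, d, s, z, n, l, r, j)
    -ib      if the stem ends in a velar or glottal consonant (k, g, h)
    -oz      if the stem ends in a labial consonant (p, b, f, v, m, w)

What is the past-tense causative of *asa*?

*asa* — last vowel /a/ (a non-high vowel) → -oh → *asaoh*.
The causative form *asaoh* — final consonant /h/ (velar/glottal) → -ib → *asaohib*.

asaohib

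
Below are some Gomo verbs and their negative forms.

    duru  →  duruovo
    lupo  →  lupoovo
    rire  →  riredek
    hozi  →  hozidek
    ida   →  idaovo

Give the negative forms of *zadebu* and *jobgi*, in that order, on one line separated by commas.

The suffix is conditioned by the last vowel: -dek when the last vowel of the stem is a front vowel (*rire*, *hozi*); -ovo when the last vowel of the stem is a back vowel (*duru*, *lupo*, *ida*).
*zadebu*: last vowel = /u/, a back vowel → -ovo → *zadebuovo*.
The last vowel of *jobgi* is /i/, which is a front vowel, so the suffix is -dek, giving *jobgidek*.

zadebuovo, jobgidek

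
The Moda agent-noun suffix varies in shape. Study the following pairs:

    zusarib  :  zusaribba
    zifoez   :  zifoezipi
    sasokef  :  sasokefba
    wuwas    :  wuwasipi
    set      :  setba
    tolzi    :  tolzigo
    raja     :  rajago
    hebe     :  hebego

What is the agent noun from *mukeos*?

mukeosipi

Looking at the final sound of each stem: -ipi when the stem ends in a sibilant (*zifoez*, *wuwas*); -ba when the stem ends in a non-sibilant consonant (*zusarib*, *sasokef*, *set*); -go when the stem ends in a vowel (*tolzi*, *raja*, *hebe*).
The final sound of *mukeos* is /s/, which is a sibilant, so the suffix is -ipi, giving *mukeosipi*.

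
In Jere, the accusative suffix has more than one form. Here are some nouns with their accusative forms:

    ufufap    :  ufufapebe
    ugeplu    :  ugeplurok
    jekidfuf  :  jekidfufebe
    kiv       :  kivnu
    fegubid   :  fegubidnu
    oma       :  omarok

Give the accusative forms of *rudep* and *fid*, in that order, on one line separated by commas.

Looking at the final sound of each stem: -ebe when the stem ends in a voiceless consonant (*ufufap*, *jekidfuf*); -nu when the stem ends in a voiced consonant (*kiv*, *fegubid*); -rok when the stem ends in a vowel (*ugeplu*, *oma*).
The final sound of *rudep* is /p/, which is a voiceless consonant, so the suffix is -ebe, giving *rudepebe*.
Since the final sound of *fid* is /d/ (a voiced consonant), it takes -nu, giving *fidnu*.

rudepebe, fidnu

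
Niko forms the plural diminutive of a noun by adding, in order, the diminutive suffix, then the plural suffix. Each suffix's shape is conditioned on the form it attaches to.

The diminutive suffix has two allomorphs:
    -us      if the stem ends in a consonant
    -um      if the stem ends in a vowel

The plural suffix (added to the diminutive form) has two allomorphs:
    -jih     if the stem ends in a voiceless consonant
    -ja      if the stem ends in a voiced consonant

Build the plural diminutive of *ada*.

Since the final sound of *ada* is /a/ (a vowel), it takes -um, giving *adaum*.
The final consonant of the diminutive form *adaum* is /m/, which is voiced, so the plural suffix is -ja, giving *adaumja*.

adaumja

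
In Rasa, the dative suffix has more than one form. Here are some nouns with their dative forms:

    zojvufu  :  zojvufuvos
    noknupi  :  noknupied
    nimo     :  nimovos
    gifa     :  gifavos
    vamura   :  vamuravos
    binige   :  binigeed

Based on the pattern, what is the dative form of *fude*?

fudeed

The suffix is conditioned by the last vowel: -ed when the last vowel of the stem is a front vowel (*noknupi*, *binige*); -vos when the last vowel of the stem is a back vowel (*zojvufu*, *nimo*, *gifa*, *vamura*).
*fude* — last vowel /e/ (a front vowel) → -ed → *fudeed*.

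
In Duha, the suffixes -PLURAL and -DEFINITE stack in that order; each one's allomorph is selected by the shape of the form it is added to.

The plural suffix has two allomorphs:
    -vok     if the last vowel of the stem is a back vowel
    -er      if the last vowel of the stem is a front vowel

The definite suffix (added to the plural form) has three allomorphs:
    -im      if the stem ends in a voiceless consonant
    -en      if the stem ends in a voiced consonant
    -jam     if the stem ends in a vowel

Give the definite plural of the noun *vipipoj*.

vipipojvokim

*vipipoj* — last vowel /o/ (a back vowel) → -vok → *vipipojvok*.
The plural form *vipipojvok* — final sound /k/ (a voiceless consonant) → -im → *vipipojvokim*.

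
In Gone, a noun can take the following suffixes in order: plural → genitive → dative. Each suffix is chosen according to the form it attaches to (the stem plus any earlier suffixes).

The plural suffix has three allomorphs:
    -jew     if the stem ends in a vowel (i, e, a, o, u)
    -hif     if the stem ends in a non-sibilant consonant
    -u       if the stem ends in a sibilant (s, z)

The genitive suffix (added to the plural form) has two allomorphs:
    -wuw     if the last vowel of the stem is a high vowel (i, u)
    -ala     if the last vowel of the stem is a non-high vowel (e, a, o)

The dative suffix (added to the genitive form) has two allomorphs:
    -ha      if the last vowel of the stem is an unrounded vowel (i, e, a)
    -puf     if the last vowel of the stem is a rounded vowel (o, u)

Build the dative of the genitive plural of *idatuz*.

idatuzuwuwpuf

The final sound of *idatuz* is /z/, which is a sibilant, so the plural suffix is -u, giving *idatuzu*.
The last vowel of the plural form *idatuzu* is /u/, which is a high vowel, so the genitive suffix is -wuw, giving *idatuzuwuw*.
The last vowel of the genitive form *idatuzuwuw* is /u/, which is a rounded vowel, so the dative suffix is -puf, giving *idatuzuwuwpuf*.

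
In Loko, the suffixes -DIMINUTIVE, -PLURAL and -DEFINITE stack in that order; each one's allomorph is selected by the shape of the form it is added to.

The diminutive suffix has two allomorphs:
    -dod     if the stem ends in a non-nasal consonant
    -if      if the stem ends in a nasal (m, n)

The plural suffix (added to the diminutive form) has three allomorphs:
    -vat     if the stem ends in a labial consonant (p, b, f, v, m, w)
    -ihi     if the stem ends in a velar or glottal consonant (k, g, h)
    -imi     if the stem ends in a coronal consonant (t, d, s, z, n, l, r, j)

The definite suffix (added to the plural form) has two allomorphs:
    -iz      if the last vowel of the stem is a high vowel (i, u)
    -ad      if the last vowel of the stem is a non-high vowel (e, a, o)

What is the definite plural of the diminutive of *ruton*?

rutonifvatad

*ruton*: final consonant = /n/, a nasal → -if → *rutonif*.
The diminutive form *rutonif*: final consonant = /f/, labial → -vat → *rutonifvat*.
Since the last vowel of the plural form *rutonifvat* is /a/ (a non-high vowel), it takes -ad, giving *rutonifvatad*.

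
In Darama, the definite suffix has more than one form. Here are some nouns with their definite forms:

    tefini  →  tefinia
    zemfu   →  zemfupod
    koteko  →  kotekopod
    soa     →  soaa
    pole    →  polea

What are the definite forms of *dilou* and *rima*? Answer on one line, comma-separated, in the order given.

The alternation tracks the last vowel of the stem — -pod when the last vowel of the stem is a rounded vowel (*zemfu*, *koteko*); -a when the last vowel of the stem is an unrounded vowel (*tefini*, *soa*, *pole*).
The last vowel of *dilou* is /u/, which is a rounded vowel, so the suffix is -pod, giving *diloupod*.
*rima*: last vowel = /a/, an unrounded vowel → -a → *rimaa*.

diloupod, rimaa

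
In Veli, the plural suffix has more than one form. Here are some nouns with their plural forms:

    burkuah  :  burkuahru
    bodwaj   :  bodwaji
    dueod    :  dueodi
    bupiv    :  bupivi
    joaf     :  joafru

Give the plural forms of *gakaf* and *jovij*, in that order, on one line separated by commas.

The pattern is voicing of the final consonant: -ru when the stem ends in a voiceless consonant (*burkuah*, *joaf*); -i when the stem ends in a voiced consonant (*bodwaj*, *dueod*, *bupiv*).
*gakaf* — final consonant /f/ (voiceless) → -ru → *gakafru*.
The final consonant of *jovij* is /j/, which is voiced, so the suffix is -i, giving *joviji*.

gakafru, joviji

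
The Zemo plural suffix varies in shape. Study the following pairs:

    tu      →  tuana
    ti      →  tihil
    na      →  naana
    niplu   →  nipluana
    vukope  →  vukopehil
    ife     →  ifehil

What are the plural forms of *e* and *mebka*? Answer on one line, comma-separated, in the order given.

ehil, mebkaana

The alternation tracks the last vowel of the stem — -hil when the last vowel of the stem is a front vowel (*ti*, *vukope*, *ife*); -ana when the last vowel of the stem is a back vowel (*tu*, *na*, *niplu*).
Since the last vowel of *e* is /e/ (a front vowel), it takes -hil, giving *ehil*.
*mebka* — last vowel /a/ (a back vowel) → -ana → *mebkaana*.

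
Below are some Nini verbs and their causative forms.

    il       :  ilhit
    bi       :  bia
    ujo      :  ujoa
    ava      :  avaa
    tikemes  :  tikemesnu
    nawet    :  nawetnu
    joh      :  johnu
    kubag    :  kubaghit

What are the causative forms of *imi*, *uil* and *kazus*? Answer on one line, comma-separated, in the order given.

The suffix is conditioned by the final sound: -nu when the stem ends in a voiceless consonant (*tikemes*, *nawet*, *joh*); -hit when the stem ends in a voiced consonant (*il*, *kubag*); -a when the stem ends in a vowel (*bi*, *ujo*, *ava*).
*imi*: final sound = /i/, a vowel → -a → *imia*.
Since the final sound of *uil* is /l/ (a voiced consonant), it takes -hit, giving *uilhit*.
The final sound of *kazus* is /s/, which is a voiceless consonant, so the suffix is -nu, giving *kazusnu*.

imia, uilhit, kazusnu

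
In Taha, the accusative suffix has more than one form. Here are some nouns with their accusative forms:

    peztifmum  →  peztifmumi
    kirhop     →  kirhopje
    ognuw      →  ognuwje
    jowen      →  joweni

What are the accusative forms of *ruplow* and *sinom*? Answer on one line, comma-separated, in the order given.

The pattern is nasality of the final consonant: -i when the stem ends in a nasal (*peztifmum*, *jowen*); -je when the stem ends in a non-nasal consonant (*kirhop*, *ognuw*).
The final consonant of *ruplow* is /w/, which is non-nasal, so the suffix is -je, giving *ruplowje*.
*sinom* — final consonant /m/ (a nasal) → -i → *sinomi*.

ruplowje, sinomi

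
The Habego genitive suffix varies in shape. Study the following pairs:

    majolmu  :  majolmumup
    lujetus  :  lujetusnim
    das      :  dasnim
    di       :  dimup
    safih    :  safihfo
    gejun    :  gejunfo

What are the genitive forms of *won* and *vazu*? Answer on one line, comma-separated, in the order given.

The suffix is conditioned by the final sound: -nim when the stem ends in a sibilant (*lujetus*, *das*); -fo when the stem ends in a non-sibilant consonant (*safih*, *gejun*); -mup when the stem ends in a vowel (*majolmu*, *di*).
The final sound of *won* is /n/, which is a non-sibilant consonant, so the suffix is -fo, giving *wonfo*.
Since the final sound of *vazu* is /u/ (a vowel), it takes -mup, giving *vazumup*.

wonfo, vazumup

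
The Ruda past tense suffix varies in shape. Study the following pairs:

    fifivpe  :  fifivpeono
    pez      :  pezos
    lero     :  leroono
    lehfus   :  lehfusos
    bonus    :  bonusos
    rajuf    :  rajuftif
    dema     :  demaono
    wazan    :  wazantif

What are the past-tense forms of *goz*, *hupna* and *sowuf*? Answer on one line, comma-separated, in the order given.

gozos, hupnaono, sowuftif

The pattern is sibilance of the final sound: -os when the stem ends in a sibilant (*pez*, *lehfus*, *bonus*); -tif when the stem ends in a non-sibilant consonant (*rajuf*, *wazan*); -ono when the stem ends in a vowel (*fifivpe*, *lero*, *dema*).
The final sound of *goz* is /z/, which is a sibilant, so the suffix is -os, giving *gozos*.
Since the final sound of *hupna* is /a/ (a vowel), it takes -ono, giving *hupnaono*.
Since the final sound of *sowuf* is /f/ (a non-sibilant consonant), it takes -tif, giving *sowuftif*.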